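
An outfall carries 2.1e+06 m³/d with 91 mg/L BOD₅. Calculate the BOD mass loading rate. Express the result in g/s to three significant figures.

2.1e+06 m³/d = 24.31 m³/s.
Mass flux = Q·C = 24.31 m³/s × 91 g/m³ = 2212 g/s.

2210 g/s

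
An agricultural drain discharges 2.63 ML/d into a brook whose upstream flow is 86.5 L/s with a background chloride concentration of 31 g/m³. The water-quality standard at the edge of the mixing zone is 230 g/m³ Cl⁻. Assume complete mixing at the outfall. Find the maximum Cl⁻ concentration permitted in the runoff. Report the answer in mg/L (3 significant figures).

2.63 ML/d = 0.03044 m³/s.
86.5 L/s = 0.0865 m³/s.
Mass balance: 230·0.1169 = 0.03044·Cₑ + 0.0865·31.
Cₑ = (26.9 − 2.682) / 0.03044 = 795.5 mg/L.

795 mg/L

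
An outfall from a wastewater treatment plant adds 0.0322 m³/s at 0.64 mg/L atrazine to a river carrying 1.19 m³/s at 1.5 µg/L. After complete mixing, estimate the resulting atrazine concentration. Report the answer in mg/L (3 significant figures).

0.0183 mg/L

1.5 µg/L = 0.0015 mg/L.
Conservation of mass across the mixing zone: C = (0.0322·0.64 + 1.19·0.0015) / (0.0322 + 1.19) = 0.02239/1.222 = 0.01832 mg/L.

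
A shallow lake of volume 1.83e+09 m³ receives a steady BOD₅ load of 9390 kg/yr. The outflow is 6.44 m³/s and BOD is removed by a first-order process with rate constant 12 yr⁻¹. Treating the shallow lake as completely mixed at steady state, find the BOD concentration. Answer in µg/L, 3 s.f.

0.424 µg/L

Outflow Q = 6.44 m³/s × 3.156e+07 s/yr = 2.032e+08 m³/yr.
Steady-state CSTR mass balance: W = Q·C + k·V·C, so C = W/(Q + kV).
Q + kV = 2.032e+08 + 12·1.83e+09 = 2.216e+10 m³/yr.
C = 9390/2.216e+10 = 4.237e-07 kg/m³ = 0.0004237 mg/L = 0.4237 µg/L.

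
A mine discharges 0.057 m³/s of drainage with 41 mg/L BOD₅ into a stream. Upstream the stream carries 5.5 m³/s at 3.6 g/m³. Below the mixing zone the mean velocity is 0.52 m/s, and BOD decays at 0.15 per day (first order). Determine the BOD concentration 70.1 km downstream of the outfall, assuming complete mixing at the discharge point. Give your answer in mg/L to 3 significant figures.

After complete mixing, C₀ = (0.057·41 + 5.5·3.6) / 5.557 = 3.984 mg/L.
Travel time t = 7.01e+04 m / 0.52 m/s = 1.348e+05 s = 1.56 d.
C = 3.984·exp(−0.15·1.56) = 3.984·0.7913 = 3.152 mg/L.

3.15 mg/L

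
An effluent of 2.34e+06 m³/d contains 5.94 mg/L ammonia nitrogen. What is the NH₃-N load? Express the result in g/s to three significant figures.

2.34e+06 m³/d = 27.08 m³/s.
Mass flux = Q·C = 27.08 m³/s × 5.94 g/m³ = 160.9 g/s.

161 g/s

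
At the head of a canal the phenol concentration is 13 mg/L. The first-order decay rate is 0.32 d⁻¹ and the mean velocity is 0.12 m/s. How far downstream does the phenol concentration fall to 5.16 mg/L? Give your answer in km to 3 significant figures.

29.9 km

From C = C₀·e^(−kt), t = ln(C₀/C)/k = ln(13/5.16)/0.32 = 0.924/0.32 = 2.888 d.
Distance = v·t = 0.12 m/s × 2.495e+05 s = 2.994e+04 m = 29.94 km.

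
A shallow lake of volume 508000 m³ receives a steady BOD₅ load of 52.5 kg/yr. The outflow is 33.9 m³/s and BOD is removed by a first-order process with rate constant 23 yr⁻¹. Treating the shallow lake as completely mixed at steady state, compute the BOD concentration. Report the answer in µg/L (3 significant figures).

0.0485 µg/L

Outflow Q = 33.9 m³/s × 3.156e+07 s/yr = 1.07e+09 m³/yr.
Steady-state CSTR mass balance: W = Q·C + k·V·C, so C = W/(Q + kV).
Q + kV = 1.07e+09 + 23·508000 = 1.081e+09 m³/yr.
C = 52.5/1.081e+09 = 4.854e-08 kg/m³ = 4.854e-05 mg/L = 0.04854 µg/L.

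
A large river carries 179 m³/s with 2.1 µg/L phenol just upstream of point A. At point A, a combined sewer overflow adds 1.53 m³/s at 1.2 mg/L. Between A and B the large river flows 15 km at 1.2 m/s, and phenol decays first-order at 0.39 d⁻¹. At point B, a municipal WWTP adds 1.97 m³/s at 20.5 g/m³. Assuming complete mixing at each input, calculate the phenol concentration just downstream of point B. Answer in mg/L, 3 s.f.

2.1 µg/L = 0.0021 mg/L.
After input A: C = (179·0.0021 + 1.53·1.2) / 180.5 = 0.01225 mg/L.
Over the 15 km reach to input B (t = 1.25e+04 s = 0.1447 d), decay gives C = 0.01225·exp(−0.39·0.1447) = 0.01158 mg/L.
After input B: C = (180.5·0.01158 + 1.97·20.5) / 182.5 = 0.2327 mg/L.

0.233 mg/L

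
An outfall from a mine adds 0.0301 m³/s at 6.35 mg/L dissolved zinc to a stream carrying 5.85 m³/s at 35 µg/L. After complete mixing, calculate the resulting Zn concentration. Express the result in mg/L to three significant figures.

35 µg/L = 0.035 mg/L.
Conservation of mass across the mixing zone: C = (0.0301·6.35 + 5.85·0.035) / (0.0301 + 5.85) = 0.3959/5.88 = 0.06733 mg/L.

0.0673 mg/L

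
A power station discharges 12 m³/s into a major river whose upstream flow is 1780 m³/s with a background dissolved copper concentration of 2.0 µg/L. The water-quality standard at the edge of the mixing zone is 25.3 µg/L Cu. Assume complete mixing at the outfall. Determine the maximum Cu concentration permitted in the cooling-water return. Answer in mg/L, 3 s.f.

2.0 µg/L = 0.002 mg/L.
25.3 µg/L = 0.0253 mg/L.
Mass balance: 0.0253·1792 = 12·Cₑ + 1780·0.002.
Cₑ = (45.34 − 3.56) / 12 = 3.481 mg/L.

3.48 mg/L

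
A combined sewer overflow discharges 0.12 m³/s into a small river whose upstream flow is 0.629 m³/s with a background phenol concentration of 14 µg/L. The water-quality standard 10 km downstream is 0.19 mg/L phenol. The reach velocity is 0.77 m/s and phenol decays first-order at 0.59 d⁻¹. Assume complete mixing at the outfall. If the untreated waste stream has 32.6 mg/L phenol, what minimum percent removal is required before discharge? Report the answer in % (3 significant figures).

14 µg/L = 0.014 mg/L.
Travel time to the compliance point: t = 1e+04/0.77 = 1.299e+04 s = 0.1503 d; decay factor exp(−0.59·0.1503) = 0.9151.
So the concentration just after mixing may be at most 0.19/0.9151 = 0.2076 mg/L.
Mass balance: 0.2076·0.749 = 0.12·Cₑ + 0.629·0.014.
Cₑ = (0.1555 − 0.008806) / 0.12 = 1.223 mg/L.
Required removal = 1 − 1.223/32.6 = 96.25 %.

96.2 %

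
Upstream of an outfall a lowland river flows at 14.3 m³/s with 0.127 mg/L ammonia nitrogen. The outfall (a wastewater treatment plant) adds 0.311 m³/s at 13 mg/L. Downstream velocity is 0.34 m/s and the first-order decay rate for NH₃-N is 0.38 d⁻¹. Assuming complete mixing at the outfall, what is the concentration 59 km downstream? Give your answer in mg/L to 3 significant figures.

0.187 mg/L

After complete mixing, C₀ = (0.311·13 + 14.3·0.127) / 14.61 = 0.401 mg/L.
Travel time t = 5.9e+04 m / 0.34 m/s = 1.735e+05 s = 2.008 d.
C = 0.401·exp(−0.38·2.008) = 0.401·0.4662 = 0.1869 mg/L.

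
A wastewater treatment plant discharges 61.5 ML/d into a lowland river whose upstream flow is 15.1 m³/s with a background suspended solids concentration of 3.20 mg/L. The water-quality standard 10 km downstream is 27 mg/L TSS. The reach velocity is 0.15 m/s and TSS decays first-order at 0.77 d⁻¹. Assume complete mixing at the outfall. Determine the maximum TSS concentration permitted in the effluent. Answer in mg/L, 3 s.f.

61.5 ML/d = 0.7118 m³/s.
Travel time to the compliance point: t = 1e+04/0.15 = 6.667e+04 s = 0.7716 d; decay factor exp(−0.77·0.7716) = 0.552.
So the concentration just after mixing may be at most 27/0.552 = 48.91 mg/L.
Mass balance: 48.91·15.81 = 0.7118·Cₑ + 15.1·3.2.
Cₑ = (773.3 − 48.32) / 0.7118 = 1019 mg/L.

1020 mg/L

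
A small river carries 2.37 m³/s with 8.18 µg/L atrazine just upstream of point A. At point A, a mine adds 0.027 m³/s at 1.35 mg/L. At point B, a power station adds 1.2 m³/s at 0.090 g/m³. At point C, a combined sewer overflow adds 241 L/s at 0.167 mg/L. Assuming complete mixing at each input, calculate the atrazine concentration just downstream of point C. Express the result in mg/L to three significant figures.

0.0532 mg/L

8.18 µg/L = 0.00818 mg/L.
After input A: C = (2.37·0.00818 + 0.027·1.35) / 2.397 = 0.02329 mg/L.
After input B: C = (2.397·0.02329 + 1.2·0.09) / 3.597 = 0.04555 mg/L.
241 L/s = 0.241 m³/s.
After input C: C = (3.597·0.04555 + 0.241·0.167) / 3.838 = 0.05317 mg/L.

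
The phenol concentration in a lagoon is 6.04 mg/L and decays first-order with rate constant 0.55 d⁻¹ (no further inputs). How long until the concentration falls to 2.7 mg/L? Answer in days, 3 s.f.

1.46 d

t = ln(C₀/C)/k = ln(6.04/2.7)/0.55 = 0.8052/0.55 = 1.464 d.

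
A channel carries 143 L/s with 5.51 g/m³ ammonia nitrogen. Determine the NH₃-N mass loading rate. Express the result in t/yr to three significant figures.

24.9 t/yr

143 L/s = 0.143 m³/s.
Mass flux = Q·C = 0.143 m³/s × 5.51 g/m³ = 0.7879 g/s.
= 0.7879 g/s × 31.56 = 24.87 t/yr.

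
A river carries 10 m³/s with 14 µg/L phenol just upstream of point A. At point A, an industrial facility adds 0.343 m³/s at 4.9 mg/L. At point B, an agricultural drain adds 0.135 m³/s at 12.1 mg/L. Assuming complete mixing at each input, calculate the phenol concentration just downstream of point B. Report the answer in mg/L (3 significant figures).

14 µg/L = 0.014 mg/L.
After input A: C = (10·0.014 + 0.343·4.9) / 10.34 = 0.176 mg/L.
After input B: C = (10.34·0.176 + 0.135·12.1) / 10.48 = 0.3297 mg/L.

0.330 mg/L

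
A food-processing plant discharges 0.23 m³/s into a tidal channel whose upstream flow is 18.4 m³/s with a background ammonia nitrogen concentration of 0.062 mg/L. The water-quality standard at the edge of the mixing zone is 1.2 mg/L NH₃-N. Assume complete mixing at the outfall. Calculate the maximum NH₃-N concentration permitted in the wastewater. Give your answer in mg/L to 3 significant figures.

Mass balance: 1.2·18.63 = 0.23·Cₑ + 18.4·0.062.
Cₑ = (22.36 − 1.141) / 0.23 = 92.24 mg/L.

92.2 mg/L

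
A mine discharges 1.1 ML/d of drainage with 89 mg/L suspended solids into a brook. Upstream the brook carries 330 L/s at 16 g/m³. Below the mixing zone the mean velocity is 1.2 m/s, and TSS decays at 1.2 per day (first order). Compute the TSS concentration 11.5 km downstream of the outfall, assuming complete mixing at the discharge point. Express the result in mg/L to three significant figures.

16.4 mg/L

1.1 ML/d = 0.01273 m³/s.
330 L/s = 0.33 m³/s.
After complete mixing, C₀ = (0.01273·89 + 0.33·16) / 0.3427 = 18.71 mg/L.
Travel time t = 1.15e+04 m / 1.2 m/s = 9583 s = 0.1109 d.
C = 18.71·exp(−1.2·0.1109) = 18.71·0.8754 = 16.38 mg/L.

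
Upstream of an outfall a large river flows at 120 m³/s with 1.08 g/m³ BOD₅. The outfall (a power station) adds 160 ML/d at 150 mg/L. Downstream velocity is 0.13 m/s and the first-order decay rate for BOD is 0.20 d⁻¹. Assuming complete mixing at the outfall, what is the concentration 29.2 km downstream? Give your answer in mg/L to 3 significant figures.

160 ML/d = 1.852 m³/s.
After complete mixing, C₀ = (1.852·150 + 120·1.08) / 121.9 = 3.343 mg/L.
Travel time t = 2.92e+04 m / 0.13 m/s = 2.246e+05 s = 2.6 d.
C = 3.343·exp(−0.20·2.6) = 3.343·0.5946 = 1.988 mg/L.

1.99 mg/L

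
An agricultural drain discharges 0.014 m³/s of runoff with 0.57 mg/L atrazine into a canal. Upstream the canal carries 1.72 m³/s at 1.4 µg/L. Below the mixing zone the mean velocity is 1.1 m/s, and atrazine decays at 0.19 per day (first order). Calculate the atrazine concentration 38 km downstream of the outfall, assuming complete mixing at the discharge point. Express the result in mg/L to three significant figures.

0.00555 mg/L

1.4 µg/L = 0.0014 mg/L.
After complete mixing, C₀ = (0.014·0.57 + 1.72·0.0014) / 1.734 = 0.005991 mg/L.
Travel time t = 3.8e+04 m / 1.1 m/s = 3.455e+04 s = 0.3998 d.
C = 0.005991·exp(−0.19·0.3998) = 0.005991·0.9268 = 0.005553 mg/L.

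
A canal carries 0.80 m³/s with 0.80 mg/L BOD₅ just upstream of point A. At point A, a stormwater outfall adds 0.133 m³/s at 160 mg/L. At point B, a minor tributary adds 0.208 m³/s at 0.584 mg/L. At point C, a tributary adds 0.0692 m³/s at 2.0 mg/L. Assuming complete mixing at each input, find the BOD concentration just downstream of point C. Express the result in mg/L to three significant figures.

After input A: C = (0.8·0.8 + 0.133·160) / 0.933 = 23.49 mg/L.
After input B: C = (0.933·23.49 + 0.208·0.584) / 1.141 = 19.32 mg/L.
After input C: C = (1.141·19.32 + 0.0692·2) / 1.21 = 18.33 mg/L.

18.3 mg/L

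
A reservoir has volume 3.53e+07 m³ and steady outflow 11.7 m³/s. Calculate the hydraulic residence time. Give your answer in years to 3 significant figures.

0.0956 yr

Q = 11.7 m³/s × 3.156e+07 s/yr = 3.692e+08 m³/yr.
Hydraulic residence time τ = V/Q = 3.53e+07/3.692e+08 = 0.09561 yr.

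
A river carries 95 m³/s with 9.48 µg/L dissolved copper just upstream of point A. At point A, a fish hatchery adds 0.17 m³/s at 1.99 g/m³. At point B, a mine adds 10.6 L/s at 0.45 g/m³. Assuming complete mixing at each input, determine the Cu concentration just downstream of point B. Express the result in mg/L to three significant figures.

9.48 µg/L = 0.00948 mg/L.
After input A: C = (95·0.00948 + 0.17·1.99) / 95.17 = 0.01302 mg/L.
10.6 L/s = 0.0106 m³/s.
After input B: C = (95.17·0.01302 + 0.0106·0.45) / 95.18 = 0.01307 mg/L.

0.0131 mg/L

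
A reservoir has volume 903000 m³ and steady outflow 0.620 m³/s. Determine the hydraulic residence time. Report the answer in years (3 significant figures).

Q = 0.620 m³/s × 3.156e+07 s/yr = 1.957e+07 m³/yr.
Hydraulic residence time τ = V/Q = 903000/1.957e+07 = 0.04615 yr.

0.0462 yr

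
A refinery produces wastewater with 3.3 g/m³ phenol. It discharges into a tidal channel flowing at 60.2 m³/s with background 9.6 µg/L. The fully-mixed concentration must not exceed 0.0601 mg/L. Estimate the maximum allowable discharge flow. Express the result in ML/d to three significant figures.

9.6 µg/L = 0.0096 mg/L.
Mass balance at complete mixing: C_std·(Q_w + Q_r) = Q_w·C_e + Q_r·C_b.
Rearranging, Q_w = Q_r·(C_std − C_b)/(C_e − C_std) = 60.2·(0.0601 − 0.0096) / (3.3 − 0.0601) = 0.9383 m³/s.
= 81.07 ML/d.

81.1 ML/d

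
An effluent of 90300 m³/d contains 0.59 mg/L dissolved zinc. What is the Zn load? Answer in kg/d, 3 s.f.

90300 m³/d = 1.045 m³/s.
Mass flux = Q·C = 1.045 m³/s × 0.59 g/m³ = 0.6166 g/s.
= 0.6166 g/s × 86.4 = 53.28 kg/d.

53.3 kg/d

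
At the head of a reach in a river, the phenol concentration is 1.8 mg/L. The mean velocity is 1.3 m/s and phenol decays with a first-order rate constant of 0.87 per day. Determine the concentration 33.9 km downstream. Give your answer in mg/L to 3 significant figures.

Travel time t = 33.9 km / 1.3 m/s = 3.39e+04/1.3 = 2.608e+04 s = 0.3018 d.
First-order decay: C = 1.8·exp(−0.87·0.3018) = 1.8·0.7691 = 1.384 mg/L.

1.38 mg/L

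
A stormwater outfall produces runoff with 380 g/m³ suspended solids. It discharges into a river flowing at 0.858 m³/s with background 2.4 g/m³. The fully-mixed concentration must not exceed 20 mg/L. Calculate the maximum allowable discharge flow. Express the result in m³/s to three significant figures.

0.0419 m³/s

Mass balance at complete mixing: C_std·(Q_w + Q_r) = Q_w·C_e + Q_r·C_b.
Rearranging, Q_w = Q_r·(C_std − C_b)/(C_e − C_std) = 0.858·(20 − 2.4) / (380 − 20) = 0.04195 m³/s.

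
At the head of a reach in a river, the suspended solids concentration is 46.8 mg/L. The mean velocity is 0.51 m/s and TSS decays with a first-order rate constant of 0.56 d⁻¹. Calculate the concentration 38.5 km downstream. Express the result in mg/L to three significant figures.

28.7 mg/L

Travel time t = 38.5 km / 0.51 m/s = 3.85e+04/0.51 = 7.549e+04 s = 0.8737 d.
First-order decay: C = 46.8·exp(−0.56·0.8737) = 46.8·0.6131 = 28.69 mg/L.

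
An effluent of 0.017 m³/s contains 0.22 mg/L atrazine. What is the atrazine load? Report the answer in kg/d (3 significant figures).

0.323 kg/d

Mass flux = Q·C = 0.017 m³/s × 0.22 g/m³ = 0.00374 g/s.
= 0.00374 g/s × 86.4 = 0.3231 kg/d.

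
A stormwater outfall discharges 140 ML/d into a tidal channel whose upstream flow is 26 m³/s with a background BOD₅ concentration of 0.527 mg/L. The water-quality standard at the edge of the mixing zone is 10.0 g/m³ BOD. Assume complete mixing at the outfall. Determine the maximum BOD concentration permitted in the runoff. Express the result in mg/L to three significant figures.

140 ML/d = 1.62 m³/s.
Mass balance: 10·27.62 = 1.62·Cₑ + 26·0.527.
Cₑ = (276.2 − 13.7) / 1.62 = 162 mg/L.

162 mg/L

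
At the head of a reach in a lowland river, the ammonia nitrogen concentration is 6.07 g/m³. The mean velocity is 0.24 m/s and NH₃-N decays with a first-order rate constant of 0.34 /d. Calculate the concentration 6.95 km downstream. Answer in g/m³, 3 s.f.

Travel time t = 6.95 km / 0.24 m/s = 6950/0.24 = 2.896e+04 s = 0.3352 d.
First-order decay: C = 6.07·exp(−0.34·0.3352) = 6.07·0.8923 = 5.416 g/m³.

5.42 g/m³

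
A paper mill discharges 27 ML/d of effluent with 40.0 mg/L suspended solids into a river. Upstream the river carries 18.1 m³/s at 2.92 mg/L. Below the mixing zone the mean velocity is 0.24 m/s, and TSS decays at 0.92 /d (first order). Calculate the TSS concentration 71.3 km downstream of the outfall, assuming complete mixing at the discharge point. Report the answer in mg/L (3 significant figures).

27 ML/d = 0.3125 m³/s.
After complete mixing, C₀ = (0.3125·40 + 18.1·2.92) / 18.41 = 3.549 mg/L.
Travel time t = 7.13e+04 m / 0.24 m/s = 2.971e+05 s = 3.438 d.
C = 3.549·exp(−0.92·3.438) = 3.549·0.04228 = 0.1501 mg/L.

0.150 mg/L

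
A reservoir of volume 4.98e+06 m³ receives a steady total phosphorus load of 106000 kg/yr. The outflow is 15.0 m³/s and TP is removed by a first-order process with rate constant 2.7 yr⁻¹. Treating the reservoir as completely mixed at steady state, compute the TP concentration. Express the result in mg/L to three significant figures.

Outflow Q = 15.0 m³/s × 3.156e+07 s/yr = 4.734e+08 m³/yr.
Steady-state CSTR mass balance: W = Q·C + k·V·C, so C = W/(Q + kV).
Q + kV = 4.734e+08 + 2.7·4.98e+06 = 4.868e+08 m³/yr.
C = 106000/4.868e+08 = 0.0002177 kg/m³ = 0.2177 mg/L.

0.218 mg/L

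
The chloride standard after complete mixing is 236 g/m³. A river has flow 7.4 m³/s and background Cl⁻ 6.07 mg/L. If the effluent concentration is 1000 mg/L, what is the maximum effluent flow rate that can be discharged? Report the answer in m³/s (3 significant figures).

Mass balance at complete mixing: C_std·(Q_w + Q_r) = Q_w·C_e + Q_r·C_b.
Rearranging, Q_w = Q_r·(C_std − C_b)/(C_e − C_std) = 7.4·(236 − 6.07) / (1000 − 236) = 2.227 m³/s.

2.23 m³/s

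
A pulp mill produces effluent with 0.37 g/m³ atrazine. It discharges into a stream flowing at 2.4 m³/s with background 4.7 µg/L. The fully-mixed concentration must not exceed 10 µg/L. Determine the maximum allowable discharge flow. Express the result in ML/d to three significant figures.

4.7 µg/L = 0.0047 mg/L.
10 µg/L = 0.01 mg/L.
Mass balance at complete mixing: C_std·(Q_w + Q_r) = Q_w·C_e + Q_r·C_b.
Rearranging, Q_w = Q_r·(C_std − C_b)/(C_e − C_std) = 2.4·(0.01 − 0.0047) / (0.37 − 0.01) = 0.03533 m³/s.
= 3.053 ML/d.

3.05 ML/d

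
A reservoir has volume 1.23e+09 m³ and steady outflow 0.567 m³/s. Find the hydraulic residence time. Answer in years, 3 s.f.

Q = 0.567 m³/s × 3.156e+07 s/yr = 1.789e+07 m³/yr.
Hydraulic residence time τ = V/Q = 1.23e+09/1.789e+07 = 68.74 yr.

68.7 yr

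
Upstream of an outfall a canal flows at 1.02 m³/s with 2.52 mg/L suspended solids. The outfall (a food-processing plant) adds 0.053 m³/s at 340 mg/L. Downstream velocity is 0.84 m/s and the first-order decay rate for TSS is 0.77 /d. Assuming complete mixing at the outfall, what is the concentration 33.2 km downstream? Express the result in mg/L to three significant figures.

After complete mixing, C₀ = (0.053·340 + 1.02·2.52) / 1.073 = 19.19 mg/L.
Travel time t = 3.32e+04 m / 0.84 m/s = 3.952e+04 s = 0.4575 d.
C = 19.19·exp(−0.77·0.4575) = 19.19·0.7031 = 13.49 mg/L.

13.5 mg/L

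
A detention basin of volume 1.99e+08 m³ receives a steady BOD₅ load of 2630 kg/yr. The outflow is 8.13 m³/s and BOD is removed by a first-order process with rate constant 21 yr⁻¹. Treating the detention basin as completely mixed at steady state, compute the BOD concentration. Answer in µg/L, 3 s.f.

0.593 µg/L

Outflow Q = 8.13 m³/s × 3.156e+07 s/yr = 2.566e+08 m³/yr.
Steady-state CSTR mass balance: W = Q·C + k·V·C, so C = W/(Q + kV).
Q + kV = 2.566e+08 + 21·1.99e+08 = 4.436e+09 m³/yr.
C = 2630/4.436e+09 = 5.929e-07 kg/m³ = 0.0005929 mg/L = 0.5929 µg/L.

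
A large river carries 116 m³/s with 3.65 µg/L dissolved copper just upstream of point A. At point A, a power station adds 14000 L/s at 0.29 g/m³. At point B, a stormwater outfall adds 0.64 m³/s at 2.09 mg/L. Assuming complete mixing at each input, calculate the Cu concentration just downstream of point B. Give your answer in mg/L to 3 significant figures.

0.0446 mg/L

3.65 µg/L = 0.00365 mg/L.
14000 L/s = 14 m³/s.
After input A: C = (116·0.00365 + 14·0.29) / 130 = 0.03449 mg/L.
After input B: C = (130·0.03449 + 0.64·2.09) / 130.6 = 0.04456 mg/L.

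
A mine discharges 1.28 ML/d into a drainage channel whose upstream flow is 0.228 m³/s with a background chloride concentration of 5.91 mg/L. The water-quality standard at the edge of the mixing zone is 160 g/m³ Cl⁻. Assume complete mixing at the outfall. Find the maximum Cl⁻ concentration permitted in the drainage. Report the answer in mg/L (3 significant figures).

2530 mg/L

1.28 ML/d = 0.01481 m³/s.
Mass balance: 160·0.2428 = 0.01481·Cₑ + 0.228·5.91.
Cₑ = (38.85 − 1.347) / 0.01481 = 2531 mg/L.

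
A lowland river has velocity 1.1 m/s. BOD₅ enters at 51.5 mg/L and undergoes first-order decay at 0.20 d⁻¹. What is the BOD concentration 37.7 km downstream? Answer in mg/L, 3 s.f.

47.6 mg/L

Travel time t = 37.7 km / 1.1 m/s = 3.77e+04/1.1 = 3.427e+04 s = 0.3967 d.
First-order decay: C = 51.5·exp(−0.20·0.3967) = 51.5·0.9237 = 47.57 mg/L.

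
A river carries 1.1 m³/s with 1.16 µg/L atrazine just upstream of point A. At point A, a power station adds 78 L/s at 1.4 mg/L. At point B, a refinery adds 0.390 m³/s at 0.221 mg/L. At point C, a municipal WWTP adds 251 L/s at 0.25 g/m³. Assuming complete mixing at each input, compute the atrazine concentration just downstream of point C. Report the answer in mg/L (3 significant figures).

1.16 µg/L = 0.00116 mg/L.
78 L/s = 0.078 m³/s.
After input A: C = (1.1·0.00116 + 0.078·1.4) / 1.178 = 0.09378 mg/L.
After input B: C = (1.178·0.09378 + 0.39·0.221) / 1.568 = 0.1254 mg/L.
251 L/s = 0.251 m³/s.
After input C: C = (1.568·0.1254 + 0.251·0.25) / 1.819 = 0.1426 mg/L.

0.143 mg/L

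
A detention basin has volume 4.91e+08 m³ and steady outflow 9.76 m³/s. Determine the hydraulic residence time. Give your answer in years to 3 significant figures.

Q = 9.76 m³/s × 3.156e+07 s/yr = 3.08e+08 m³/yr.
Hydraulic residence time τ = V/Q = 4.91e+08/3.08e+08 = 1.594 yr.

1.59 yr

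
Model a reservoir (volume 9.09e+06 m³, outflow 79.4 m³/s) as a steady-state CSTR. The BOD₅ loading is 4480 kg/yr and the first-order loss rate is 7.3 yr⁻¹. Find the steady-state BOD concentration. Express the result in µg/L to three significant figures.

Outflow Q = 79.4 m³/s × 3.156e+07 s/yr = 2.506e+09 m³/yr.
Steady-state CSTR mass balance: W = Q·C + k·V·C, so C = W/(Q + kV).
Q + kV = 2.506e+09 + 7.3·9.09e+06 = 2.572e+09 m³/yr.
C = 4480/2.572e+09 = 1.742e-06 kg/m³ = 0.001742 mg/L = 1.742 µg/L.

1.74 µg/L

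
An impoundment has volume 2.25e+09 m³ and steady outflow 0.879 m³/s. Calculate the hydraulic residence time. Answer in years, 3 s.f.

81.1 yr

Q = 0.879 m³/s × 3.156e+07 s/yr = 2.774e+07 m³/yr.
Hydraulic residence time τ = V/Q = 2.25e+09/2.774e+07 = 81.11 yr.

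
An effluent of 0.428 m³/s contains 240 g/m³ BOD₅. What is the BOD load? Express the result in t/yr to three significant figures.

Mass flux = Q·C = 0.428 m³/s × 240 g/m³ = 102.7 g/s.
= 102.7 g/s × 31.56 = 3242 t/yr.

3240 t/yr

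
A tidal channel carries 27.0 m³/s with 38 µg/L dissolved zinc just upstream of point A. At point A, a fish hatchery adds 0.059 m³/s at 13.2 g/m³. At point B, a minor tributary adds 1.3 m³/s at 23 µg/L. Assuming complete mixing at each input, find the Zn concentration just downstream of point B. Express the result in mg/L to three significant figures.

0.0647 mg/L

38 µg/L = 0.038 mg/L.
After input A: C = (27·0.038 + 0.059·13.2) / 27.06 = 0.0667 mg/L.
23 µg/L = 0.023 mg/L.
After input B: C = (27.06·0.0667 + 1.3·0.023) / 28.36 = 0.0647 mg/L.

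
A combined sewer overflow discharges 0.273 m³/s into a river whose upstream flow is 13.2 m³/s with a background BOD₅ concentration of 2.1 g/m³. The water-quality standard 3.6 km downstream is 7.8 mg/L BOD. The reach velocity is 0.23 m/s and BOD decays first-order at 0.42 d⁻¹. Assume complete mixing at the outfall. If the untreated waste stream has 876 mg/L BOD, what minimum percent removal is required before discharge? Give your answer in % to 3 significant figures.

Travel time to the compliance point: t = 3600/0.23 = 1.565e+04 s = 0.1812 d; decay factor exp(−0.42·0.1812) = 0.9267.
So the concentration just after mixing may be at most 7.8/0.9267 = 8.417 mg/L.
Mass balance: 8.417·13.47 = 0.273·Cₑ + 13.2·2.1.
Cₑ = (113.4 − 27.72) / 0.273 = 313.8 mg/L.
Required removal = 1 − 313.8/876 = 64.17 %.

64.2 %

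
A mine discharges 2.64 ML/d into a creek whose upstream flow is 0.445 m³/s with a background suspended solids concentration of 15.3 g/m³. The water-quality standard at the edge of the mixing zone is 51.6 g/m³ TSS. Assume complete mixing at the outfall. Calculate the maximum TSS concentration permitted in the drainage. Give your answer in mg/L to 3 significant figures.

580 mg/L

2.64 ML/d = 0.03056 m³/s.
Mass balance: 51.6·0.4756 = 0.03056·Cₑ + 0.445·15.3.
Cₑ = (24.54 − 6.809) / 0.03056 = 580.3 mg/L.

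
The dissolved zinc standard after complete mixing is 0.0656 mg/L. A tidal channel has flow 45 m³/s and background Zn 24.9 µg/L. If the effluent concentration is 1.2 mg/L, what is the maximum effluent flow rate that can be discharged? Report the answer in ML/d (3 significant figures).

24.9 µg/L = 0.0249 mg/L.
Mass balance at complete mixing: C_std·(Q_w + Q_r) = Q_w·C_e + Q_r·C_b.
Rearranging, Q_w = Q_r·(C_std − C_b)/(C_e − C_std) = 45·(0.0656 − 0.0249) / (1.2 − 0.0656) = 1.615 m³/s.
= 139.5 ML/d.

139 ML/d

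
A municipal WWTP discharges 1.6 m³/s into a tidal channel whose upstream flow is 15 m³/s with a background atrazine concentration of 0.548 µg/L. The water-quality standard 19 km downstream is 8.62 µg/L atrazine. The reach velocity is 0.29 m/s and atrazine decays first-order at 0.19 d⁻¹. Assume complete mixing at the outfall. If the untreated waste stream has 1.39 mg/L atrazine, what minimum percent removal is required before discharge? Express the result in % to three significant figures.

92.9 %

0.548 µg/L = 0.000548 mg/L.
8.62 µg/L = 0.00862 mg/L.
Travel time to the compliance point: t = 1.9e+04/0.29 = 6.552e+04 s = 0.7583 d; decay factor exp(−0.19·0.7583) = 0.8658.
So the concentration just after mixing may be at most 0.00862/0.8658 = 0.009956 mg/L.
Mass balance: 0.009956·16.6 = 1.6·Cₑ + 15·0.000548.
Cₑ = (0.1653 − 0.00822) / 1.6 = 0.09815 mg/L.
Required removal = 1 − 0.09815/1.39 = 92.94 %.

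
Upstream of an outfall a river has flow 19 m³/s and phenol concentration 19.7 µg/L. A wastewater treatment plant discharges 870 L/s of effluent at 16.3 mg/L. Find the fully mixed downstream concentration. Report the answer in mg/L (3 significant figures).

870 L/s = 0.87 m³/s.
19.7 µg/L = 0.0197 mg/L.
By mass balance at complete mixing, C = (0.87·16.3 + 19·0.0197) / (0.87 + 19) = 14.56/19.87 = 0.7325 mg/L.

0.733 mg/L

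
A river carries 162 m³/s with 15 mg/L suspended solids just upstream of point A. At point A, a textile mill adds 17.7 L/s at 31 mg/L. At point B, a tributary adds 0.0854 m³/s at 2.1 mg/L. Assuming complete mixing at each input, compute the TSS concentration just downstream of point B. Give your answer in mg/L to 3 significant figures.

17.7 L/s = 0.0177 m³/s.
After input A: C = (162·15 + 0.0177·31) / 162 = 15 mg/L.
After input B: C = (162·15 + 0.0854·2.1) / 162.1 = 14.99 mg/L.

15.0 mg/L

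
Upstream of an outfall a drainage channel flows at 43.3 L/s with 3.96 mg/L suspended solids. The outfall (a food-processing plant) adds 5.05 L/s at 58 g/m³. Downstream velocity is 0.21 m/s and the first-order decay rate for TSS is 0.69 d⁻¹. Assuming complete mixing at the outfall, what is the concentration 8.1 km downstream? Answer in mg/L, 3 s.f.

7.06 mg/L

5.05 L/s = 0.00505 m³/s.
43.3 L/s = 0.0433 m³/s.
After complete mixing, C₀ = (0.00505·58 + 0.0433·3.96) / 0.04835 = 9.604 mg/L.
Travel time t = 8100 m / 0.21 m/s = 3.857e+04 s = 0.4464 d.
C = 9.604·exp(−0.69·0.4464) = 9.604·0.7349 = 7.058 mg/L.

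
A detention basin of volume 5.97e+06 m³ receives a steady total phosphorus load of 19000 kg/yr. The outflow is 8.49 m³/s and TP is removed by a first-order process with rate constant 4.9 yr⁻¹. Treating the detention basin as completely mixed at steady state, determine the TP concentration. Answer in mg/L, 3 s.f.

Outflow Q = 8.49 m³/s × 3.156e+07 s/yr = 2.679e+08 m³/yr.
Steady-state CSTR mass balance: W = Q·C + k·V·C, so C = W/(Q + kV).
Q + kV = 2.679e+08 + 4.9·5.97e+06 = 2.972e+08 m³/yr.
C = 19000/2.972e+08 = 6.393e-05 kg/m³ = 0.06393 mg/L.

0.0639 mg/L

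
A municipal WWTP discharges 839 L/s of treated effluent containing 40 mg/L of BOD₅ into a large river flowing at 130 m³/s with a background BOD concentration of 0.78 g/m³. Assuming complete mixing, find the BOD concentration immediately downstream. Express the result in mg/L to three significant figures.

839 L/s = 0.839 m³/s.
Conservation of mass across the mixing zone: C = (0.839·40 + 130·0.78) / (0.839 + 130) = 135/130.8 = 1.031 mg/L.

1.03 mg/L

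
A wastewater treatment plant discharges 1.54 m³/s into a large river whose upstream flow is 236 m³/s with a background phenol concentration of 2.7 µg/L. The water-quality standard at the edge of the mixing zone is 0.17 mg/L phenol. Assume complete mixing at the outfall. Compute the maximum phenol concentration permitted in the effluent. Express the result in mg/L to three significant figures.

2.7 µg/L = 0.0027 mg/L.
Mass balance: 0.17·237.5 = 1.54·Cₑ + 236·0.0027.
Cₑ = (40.38 − 0.6372) / 1.54 = 25.81 mg/L.

25.8 mg/L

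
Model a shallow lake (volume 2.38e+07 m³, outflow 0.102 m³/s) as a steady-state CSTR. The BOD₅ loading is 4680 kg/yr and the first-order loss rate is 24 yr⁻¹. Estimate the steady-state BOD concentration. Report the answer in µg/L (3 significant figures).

Outflow Q = 0.102 m³/s × 3.156e+07 s/yr = 3.219e+06 m³/yr.
Steady-state CSTR mass balance: W = Q·C + k·V·C, so C = W/(Q + kV).
Q + kV = 3.219e+06 + 24·2.38e+07 = 5.744e+08 m³/yr.
C = 4680/5.744e+08 = 8.147e-06 kg/m³ = 0.008147 mg/L = 8.147 µg/L.

8.15 µg/L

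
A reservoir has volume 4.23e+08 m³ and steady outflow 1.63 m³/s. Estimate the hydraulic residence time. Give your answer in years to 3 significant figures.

Q = 1.63 m³/s × 3.156e+07 s/yr = 5.144e+07 m³/yr.
Hydraulic residence time τ = V/Q = 4.23e+08/5.144e+07 = 8.223 yr.

8.22 yr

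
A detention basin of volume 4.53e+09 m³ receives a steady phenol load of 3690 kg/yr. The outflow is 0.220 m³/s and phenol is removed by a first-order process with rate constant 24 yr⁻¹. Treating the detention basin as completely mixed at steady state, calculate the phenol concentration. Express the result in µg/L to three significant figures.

0.0339 µg/L

Outflow Q = 0.220 m³/s × 3.156e+07 s/yr = 6.943e+06 m³/yr.
Steady-state CSTR mass balance: W = Q·C + k·V·C, so C = W/(Q + kV).
Q + kV = 6.943e+06 + 24·4.53e+09 = 1.087e+11 m³/yr.
C = 3690/1.087e+11 = 3.394e-08 kg/m³ = 3.394e-05 mg/L = 0.03394 µg/L.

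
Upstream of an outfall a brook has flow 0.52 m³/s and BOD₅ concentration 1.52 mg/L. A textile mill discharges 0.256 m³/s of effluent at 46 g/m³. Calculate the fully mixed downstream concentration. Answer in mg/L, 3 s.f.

16.2 mg/L

By mass balance at complete mixing, C = (0.256·46 + 0.52·1.52) / (0.256 + 0.52) = 12.57/0.776 = 16.19 mg/L.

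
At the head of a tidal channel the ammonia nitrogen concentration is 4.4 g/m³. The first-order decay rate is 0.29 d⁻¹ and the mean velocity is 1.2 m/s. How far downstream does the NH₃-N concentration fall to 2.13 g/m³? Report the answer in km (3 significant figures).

From C = C₀·e^(−kt), t = ln(C₀/C)/k = ln(4.4/2.13)/0.29 = 0.7255/0.29 = 2.502 d.
Distance = v·t = 1.2 m/s × 2.161e+05 s = 2.594e+05 m = 259.4 km.

259 km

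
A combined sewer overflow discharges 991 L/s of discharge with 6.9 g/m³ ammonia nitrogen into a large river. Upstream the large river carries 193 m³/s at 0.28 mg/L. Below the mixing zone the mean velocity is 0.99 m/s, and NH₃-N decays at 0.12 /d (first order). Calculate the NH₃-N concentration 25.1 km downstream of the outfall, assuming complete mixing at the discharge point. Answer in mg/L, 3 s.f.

0.303 mg/L

991 L/s = 0.991 m³/s.
After complete mixing, C₀ = (0.991·6.9 + 193·0.28) / 194 = 0.3138 mg/L.
Travel time t = 2.51e+04 m / 0.99 m/s = 2.535e+04 s = 0.2934 d.
C = 0.3138·exp(−0.12·0.2934) = 0.3138·0.9654 = 0.303 mg/L.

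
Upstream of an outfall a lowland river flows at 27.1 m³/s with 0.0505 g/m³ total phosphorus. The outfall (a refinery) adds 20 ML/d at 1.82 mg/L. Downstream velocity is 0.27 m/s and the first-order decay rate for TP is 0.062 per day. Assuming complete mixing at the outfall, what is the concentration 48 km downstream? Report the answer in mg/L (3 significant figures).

20 ML/d = 0.2315 m³/s.
After complete mixing, C₀ = (0.2315·1.82 + 27.1·0.0505) / 27.33 = 0.06549 mg/L.
Travel time t = 4.8e+04 m / 0.27 m/s = 1.778e+05 s = 2.058 d.
C = 0.06549·exp(−0.062·2.058) = 0.06549·0.8802 = 0.05764 mg/L.

0.0576 mg/L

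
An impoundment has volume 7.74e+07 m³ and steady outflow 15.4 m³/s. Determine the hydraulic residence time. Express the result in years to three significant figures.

Q = 15.4 m³/s × 3.156e+07 s/yr = 4.86e+08 m³/yr.
Hydraulic residence time τ = V/Q = 7.74e+07/4.86e+08 = 0.1593 yr.

0.159 yr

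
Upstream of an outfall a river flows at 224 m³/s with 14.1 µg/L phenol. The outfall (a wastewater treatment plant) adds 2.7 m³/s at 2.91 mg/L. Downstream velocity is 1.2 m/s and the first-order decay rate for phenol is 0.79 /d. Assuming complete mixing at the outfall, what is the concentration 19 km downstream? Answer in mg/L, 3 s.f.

14.1 µg/L = 0.0141 mg/L.
After complete mixing, C₀ = (2.7·2.91 + 224·0.0141) / 226.7 = 0.04859 mg/L.
Travel time t = 1.9e+04 m / 1.2 m/s = 1.583e+04 s = 0.1833 d.
C = 0.04859·exp(−0.79·0.1833) = 0.04859·0.8652 = 0.04204 mg/L.

0.0420 mg/L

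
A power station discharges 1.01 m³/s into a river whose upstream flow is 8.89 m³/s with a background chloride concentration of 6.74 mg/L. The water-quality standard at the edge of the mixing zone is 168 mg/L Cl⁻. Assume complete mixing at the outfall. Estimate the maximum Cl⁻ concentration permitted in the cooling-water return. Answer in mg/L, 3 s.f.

1590 mg/L

Mass balance: 168·9.9 = 1.01·Cₑ + 8.89·6.74.
Cₑ = (1663 − 59.92) / 1.01 = 1587 mg/L.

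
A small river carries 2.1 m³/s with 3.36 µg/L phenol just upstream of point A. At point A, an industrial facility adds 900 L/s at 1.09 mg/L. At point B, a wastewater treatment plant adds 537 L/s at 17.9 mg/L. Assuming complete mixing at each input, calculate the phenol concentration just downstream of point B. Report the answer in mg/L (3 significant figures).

3.36 µg/L = 0.00336 mg/L.
900 L/s = 0.9 m³/s.
After input A: C = (2.1·0.00336 + 0.9·1.09) / 3 = 0.3294 mg/L.
537 L/s = 0.537 m³/s.
After input B: C = (3·0.3294 + 0.537·17.9) / 3.537 = 2.997 mg/L.

3.00 mg/L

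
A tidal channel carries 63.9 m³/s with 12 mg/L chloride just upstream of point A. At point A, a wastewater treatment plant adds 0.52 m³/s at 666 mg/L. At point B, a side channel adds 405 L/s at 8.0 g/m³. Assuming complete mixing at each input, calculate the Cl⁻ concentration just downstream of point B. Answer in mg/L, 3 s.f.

After input A: C = (63.9·12 + 0.52·666) / 64.42 = 17.28 mg/L.
405 L/s = 0.405 m³/s.
After input B: C = (64.42·17.28 + 0.405·8) / 64.83 = 17.22 mg/L.

17.2 mg/L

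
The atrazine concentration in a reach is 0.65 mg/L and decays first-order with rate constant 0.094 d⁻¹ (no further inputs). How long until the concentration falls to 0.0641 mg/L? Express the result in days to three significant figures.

t = ln(C₀/C)/k = ln(0.65/0.0641)/0.094 = 2.317/0.094 = 24.64 d.

24.6 d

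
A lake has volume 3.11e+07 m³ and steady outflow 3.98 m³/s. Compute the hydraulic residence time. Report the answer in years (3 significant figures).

Q = 3.98 m³/s × 3.156e+07 s/yr = 1.256e+08 m³/yr.
Hydraulic residence time τ = V/Q = 3.11e+07/1.256e+08 = 0.2476 yr.

0.248 yr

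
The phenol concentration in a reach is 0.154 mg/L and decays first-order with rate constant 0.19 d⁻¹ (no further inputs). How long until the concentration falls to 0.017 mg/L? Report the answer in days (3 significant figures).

11.6 d

t = ln(C₀/C)/k = ln(0.154/0.017)/0.19 = 2.204/0.19 = 11.6 d.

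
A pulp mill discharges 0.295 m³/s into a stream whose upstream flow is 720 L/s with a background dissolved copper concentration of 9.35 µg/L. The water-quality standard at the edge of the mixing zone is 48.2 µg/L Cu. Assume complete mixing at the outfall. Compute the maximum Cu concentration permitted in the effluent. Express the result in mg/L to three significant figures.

0.143 mg/L

720 L/s = 0.72 m³/s.
9.35 µg/L = 0.00935 mg/L.
48.2 µg/L = 0.0482 mg/L.
Mass balance: 0.0482·1.015 = 0.295·Cₑ + 0.72·0.00935.
Cₑ = (0.04892 − 0.006732) / 0.295 = 0.143 mg/L.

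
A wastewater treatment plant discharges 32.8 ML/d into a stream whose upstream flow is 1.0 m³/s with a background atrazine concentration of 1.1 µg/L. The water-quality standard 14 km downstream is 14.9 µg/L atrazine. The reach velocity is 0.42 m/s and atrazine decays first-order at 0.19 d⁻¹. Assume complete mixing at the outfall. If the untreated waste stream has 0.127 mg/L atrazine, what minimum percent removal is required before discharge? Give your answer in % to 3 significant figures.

32.8 ML/d = 0.3796 m³/s.
1.1 µg/L = 0.0011 mg/L.
14.9 µg/L = 0.0149 mg/L.
Travel time to the compliance point: t = 1.4e+04/0.42 = 3.333e+04 s = 0.3858 d; decay factor exp(−0.19·0.3858) = 0.9293.
So the concentration just after mixing may be at most 0.0149/0.9293 = 0.01603 mg/L.
Mass balance: 0.01603·1.38 = 0.3796·Cₑ + 1·0.0011.
Cₑ = (0.02212 − 0.0011) / 0.3796 = 0.05537 mg/L.
Required removal = 1 − 0.05537/0.127 = 56.4 %.

56.4 %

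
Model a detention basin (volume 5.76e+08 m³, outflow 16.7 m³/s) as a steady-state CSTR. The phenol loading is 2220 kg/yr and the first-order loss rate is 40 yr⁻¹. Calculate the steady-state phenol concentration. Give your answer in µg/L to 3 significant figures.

0.0942 µg/L

Outflow Q = 16.7 m³/s × 3.156e+07 s/yr = 5.27e+08 m³/yr.
Steady-state CSTR mass balance: W = Q·C + k·V·C, so C = W/(Q + kV).
Q + kV = 5.27e+08 + 40·5.76e+08 = 2.357e+10 m³/yr.
C = 2220/2.357e+10 = 9.42e-08 kg/m³ = 9.42e-05 mg/L = 0.0942 µg/L.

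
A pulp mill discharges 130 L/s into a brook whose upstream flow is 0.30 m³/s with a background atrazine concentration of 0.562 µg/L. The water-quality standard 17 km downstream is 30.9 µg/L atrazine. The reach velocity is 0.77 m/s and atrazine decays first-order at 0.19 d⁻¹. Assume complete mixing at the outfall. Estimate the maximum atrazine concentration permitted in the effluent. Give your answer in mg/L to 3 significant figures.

130 L/s = 0.13 m³/s.
0.562 µg/L = 0.000562 mg/L.
30.9 µg/L = 0.0309 mg/L.
Travel time to the compliance point: t = 1.7e+04/0.77 = 2.208e+04 s = 0.2555 d; decay factor exp(−0.19·0.2555) = 0.9526.
So the concentration just after mixing may be at most 0.0309/0.9526 = 0.03244 mg/L.
Mass balance: 0.03244·0.43 = 0.13·Cₑ + 0.3·0.000562.
Cₑ = (0.01395 − 0.0001686) / 0.13 = 0.106 mg/L.

0.106 mg/L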